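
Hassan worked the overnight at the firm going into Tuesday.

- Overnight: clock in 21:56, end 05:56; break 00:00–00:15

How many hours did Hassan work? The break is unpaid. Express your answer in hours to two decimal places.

7.75 hours

Overnight: 21:56 → midnight = 2 h 4 min; midnight → 05:56 = 5 h 56 min; span 8 h 0 min; less 15 min break → 7 h 45 min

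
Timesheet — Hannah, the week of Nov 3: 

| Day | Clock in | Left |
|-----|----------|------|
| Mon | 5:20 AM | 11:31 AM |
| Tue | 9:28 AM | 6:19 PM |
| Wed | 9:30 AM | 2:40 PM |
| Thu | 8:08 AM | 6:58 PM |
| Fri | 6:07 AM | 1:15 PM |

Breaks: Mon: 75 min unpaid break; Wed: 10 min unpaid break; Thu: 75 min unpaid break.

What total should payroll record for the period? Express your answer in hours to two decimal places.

Mon: 5:20 AM–11:31 AM = 6 h 11 min; less 75 min break → 4 h 56 min
Tue: 9:28 AM–6:19 PM = 8 h 51 min
Wed: 9:30 AM–2:40 PM = 5 h 10 min; less 10 min break → 5 h 0 min
Thu: 8:08 AM–6:58 PM = 10 h 50 min; less 75 min break → 9 h 35 min
Fri: 6:07 AM–1:15 PM = 7 h 8 min
Total: 4 h 56 min + 8 h 51 min + 5 h 0 min + 9 h 35 min + 7 h 8 min = 35 h 30 min.

35.50 hours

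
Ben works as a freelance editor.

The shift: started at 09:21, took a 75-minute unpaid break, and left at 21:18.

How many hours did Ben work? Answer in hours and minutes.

10 h 42 min

The shift: 09:21–21:18 = 11 h 57 min; less 75 min break → 10 h 42 min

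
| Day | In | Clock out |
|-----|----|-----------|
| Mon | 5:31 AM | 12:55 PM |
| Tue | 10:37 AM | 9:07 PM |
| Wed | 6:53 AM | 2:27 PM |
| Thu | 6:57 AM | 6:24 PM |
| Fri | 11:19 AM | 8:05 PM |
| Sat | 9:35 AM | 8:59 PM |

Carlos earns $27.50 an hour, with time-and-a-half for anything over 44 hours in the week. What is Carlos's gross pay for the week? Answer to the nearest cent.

$1749.69

Mon: 5:31 AM–12:55 PM = 7 h 24 min
Tue: 10:37 AM–9:07 PM = 10 h 30 min
Wed: 6:53 AM–2:27 PM = 7 h 34 min
Thu: 6:57 AM–6:24 PM = 11 h 27 min
Fri: 11:19 AM–8:05 PM = 8 h 46 min
Sat: 9:35 AM–8:59 PM = 11 h 24 min
Total worked: 57 h 5 min = 3425 min.
Regular 44 h 0 min = 2640 min at $27.50/h; overtime 13 h 5 min = 785 min at $41.25/h.
Pay = (2640 × $27.50 + 785 × $41.25) ÷ 60 = $1749.69.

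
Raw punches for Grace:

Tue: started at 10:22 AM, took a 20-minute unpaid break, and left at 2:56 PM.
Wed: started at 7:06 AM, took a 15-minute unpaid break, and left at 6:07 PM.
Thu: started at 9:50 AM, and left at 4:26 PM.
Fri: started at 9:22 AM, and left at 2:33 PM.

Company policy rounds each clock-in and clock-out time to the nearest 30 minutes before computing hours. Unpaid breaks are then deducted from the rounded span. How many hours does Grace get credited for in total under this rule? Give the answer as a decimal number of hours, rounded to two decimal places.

Tue: in 10:22 AM→10:30 AM, out 2:56 PM→3:00 PM; 4 h 30 min − 20 min = 4 h 10 min
Wed: in 7:06 AM→7:00 AM, out 6:07 PM→6:00 PM; 11 h 0 min − 15 min = 10 h 45 min
Thu: in 9:50 AM→10:00 AM, out 4:26 PM→4:30 PM; 6 h 30 min
Fri: in 9:22 AM→9:30 AM, out 2:33 PM→2:30 PM; 5 h 0 min
Total credited: 26 h 25 min.

26.42 hours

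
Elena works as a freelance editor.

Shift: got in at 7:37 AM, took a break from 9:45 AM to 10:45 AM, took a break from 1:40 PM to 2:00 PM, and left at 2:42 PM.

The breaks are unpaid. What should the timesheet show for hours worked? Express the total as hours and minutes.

Shift: 7:37 AM–2:42 PM = 7 h 5 min; less 80 min break → 5 h 45 min

5 h 45 min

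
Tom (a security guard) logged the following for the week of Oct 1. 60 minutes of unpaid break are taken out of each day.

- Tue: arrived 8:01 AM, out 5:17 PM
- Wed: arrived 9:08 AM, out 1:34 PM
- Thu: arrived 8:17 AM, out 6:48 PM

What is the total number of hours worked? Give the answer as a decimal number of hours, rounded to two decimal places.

21.22 hours

Tue: 8:01 AM–5:17 PM = 9 h 16 min; less 60 min break → 8 h 16 min
Wed: 9:08 AM–1:34 PM = 4 h 26 min; less 60 min break → 3 h 26 min
Thu: 8:17 AM–6:48 PM = 10 h 31 min; less 60 min break → 9 h 31 min
Total: 8 h 16 min + 3 h 26 min + 9 h 31 min = 21 h 13 min.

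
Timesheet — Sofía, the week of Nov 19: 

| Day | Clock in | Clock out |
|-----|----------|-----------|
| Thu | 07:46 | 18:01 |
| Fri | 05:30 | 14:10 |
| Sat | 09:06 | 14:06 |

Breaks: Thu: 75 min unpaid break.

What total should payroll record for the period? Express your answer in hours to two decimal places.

22.67 hours

Thu: 07:46–18:01 = 10 h 15 min; less 75 min break → 9 h 0 min
Fri: 05:30–14:10 = 8 h 40 min
Sat: 09:06–14:06 = 5 h 0 min
Total: 9 h 0 min + 8 h 40 min + 5 h 0 min = 22 h 40 min.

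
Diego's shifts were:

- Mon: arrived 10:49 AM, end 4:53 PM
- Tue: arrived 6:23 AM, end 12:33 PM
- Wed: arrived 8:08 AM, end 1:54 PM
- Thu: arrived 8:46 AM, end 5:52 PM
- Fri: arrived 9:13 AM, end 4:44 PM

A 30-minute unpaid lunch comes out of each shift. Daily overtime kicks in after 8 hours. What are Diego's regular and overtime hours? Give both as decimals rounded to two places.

Regular 31.52 hours, overtime 0.60 hours

Mon: 10:49 AM–4:53 PM = 6 h 4 min; less 30 min break → 5 h 34 min
Tue: 6:23 AM–12:33 PM = 6 h 10 min; less 30 min break → 5 h 40 min
Wed: 8:08 AM–1:54 PM = 5 h 46 min; less 30 min break → 5 h 16 min
Thu: 8:46 AM–5:52 PM = 9 h 6 min; less 30 min break → 8 h 36 min
Fri: 9:13 AM–4:44 PM = 7 h 31 min; less 30 min break → 7 h 1 min
Mon reg 5 h 34 min / OT 0 h 0 min; Tue reg 5 h 40 min / OT 0 h 0 min; Wed reg 5 h 16 min / OT 0 h 0 min; Thu reg 8 h 0 min / OT 0 h 36 min; Fri reg 7 h 1 min / OT 0 h 0 min.
Totals: regular 31 h 31 min, overtime 0 h 36 min.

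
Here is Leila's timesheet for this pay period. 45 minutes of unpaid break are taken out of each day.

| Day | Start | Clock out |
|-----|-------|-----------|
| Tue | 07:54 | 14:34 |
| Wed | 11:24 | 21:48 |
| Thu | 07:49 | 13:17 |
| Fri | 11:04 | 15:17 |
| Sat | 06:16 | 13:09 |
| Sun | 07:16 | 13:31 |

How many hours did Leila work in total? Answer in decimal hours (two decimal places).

Tue: 07:54–14:34 = 6 h 40 min; less 45 min break → 5 h 55 min
Wed: 11:24–21:48 = 10 h 24 min; less 45 min break → 9 h 39 min
Thu: 07:49–13:17 = 5 h 28 min; less 45 min break → 4 h 43 min
Fri: 11:04–15:17 = 4 h 13 min; less 45 min break → 3 h 28 min
Sat: 06:16–13:09 = 6 h 53 min; less 45 min break → 6 h 8 min
Sun: 07:16–13:31 = 6 h 15 min; less 45 min break → 5 h 30 min
Total: 5 h 55 min + 9 h 39 min + 4 h 43 min + 3 h 28 min + 6 h 8 min + 5 h 30 min = 35 h 23 min.

35.38 hours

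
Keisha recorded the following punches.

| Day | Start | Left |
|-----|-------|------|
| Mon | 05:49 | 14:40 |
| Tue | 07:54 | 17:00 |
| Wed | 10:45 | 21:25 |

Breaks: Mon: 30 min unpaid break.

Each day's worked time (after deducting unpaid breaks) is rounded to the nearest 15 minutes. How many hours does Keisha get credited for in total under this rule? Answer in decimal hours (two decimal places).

Mon: 05:49–14:40 = 8 h 51 min − 30 min = 8 h 21 min → rounds to 8 h 15 min
Tue: 07:54–17:00 = 9 h 6 min → rounds to 9 h 0 min
Wed: 10:45–21:25 = 10 h 40 min → rounds to 10 h 45 min
Total credited: 28 h 0 min.

28.00 hours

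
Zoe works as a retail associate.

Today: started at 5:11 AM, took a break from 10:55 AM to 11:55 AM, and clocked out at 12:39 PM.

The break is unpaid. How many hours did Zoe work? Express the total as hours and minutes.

Today: 5:11 AM–12:39 PM = 7 h 28 min; less 60 min break → 6 h 28 min

6 h 28 min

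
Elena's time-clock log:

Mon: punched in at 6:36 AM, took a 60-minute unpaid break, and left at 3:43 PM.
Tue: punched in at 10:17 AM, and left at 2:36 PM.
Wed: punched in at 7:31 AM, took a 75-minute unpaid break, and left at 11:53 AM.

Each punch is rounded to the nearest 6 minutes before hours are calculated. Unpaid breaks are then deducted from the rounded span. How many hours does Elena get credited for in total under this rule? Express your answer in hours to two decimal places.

15.55 hours

Mon: in 6:36 AM→6:36 AM, out 3:43 PM→3:42 PM; 9 h 6 min − 60 min = 8 h 6 min
Tue: in 10:17 AM→10:18 AM, out 2:36 PM→2:36 PM; 4 h 18 min
Wed: in 7:31 AM→7:30 AM, out 11:53 AM→11:54 AM; 4 h 24 min − 75 min = 3 h 9 min
Total credited: 15 h 33 min.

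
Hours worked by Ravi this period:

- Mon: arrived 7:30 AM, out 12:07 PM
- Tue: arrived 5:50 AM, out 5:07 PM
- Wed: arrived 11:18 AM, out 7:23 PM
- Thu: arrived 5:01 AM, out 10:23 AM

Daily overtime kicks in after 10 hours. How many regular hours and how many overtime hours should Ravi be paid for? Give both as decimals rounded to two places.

Regular 28.07 hours, overtime 1.28 hours

Mon: 7:30 AM–12:07 PM = 4 h 37 min
Tue: 5:50 AM–5:07 PM = 11 h 17 min
Wed: 11:18 AM–7:23 PM = 8 h 5 min
Thu: 5:01 AM–10:23 AM = 5 h 22 min
Mon reg 4 h 37 min / OT 0 h 0 min; Tue reg 10 h 0 min / OT 1 h 17 min; Wed reg 8 h 5 min / OT 0 h 0 min; Thu reg 5 h 22 min / OT 0 h 0 min.
Totals: regular 28 h 4 min, overtime 1 h 17 min.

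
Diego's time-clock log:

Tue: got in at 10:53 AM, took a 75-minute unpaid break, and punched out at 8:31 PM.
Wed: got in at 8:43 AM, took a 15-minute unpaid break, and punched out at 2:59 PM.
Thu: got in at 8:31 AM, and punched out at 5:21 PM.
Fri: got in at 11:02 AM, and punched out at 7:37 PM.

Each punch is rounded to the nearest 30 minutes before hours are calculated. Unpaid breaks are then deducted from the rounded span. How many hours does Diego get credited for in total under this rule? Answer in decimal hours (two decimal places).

Tue: in 10:53 AM→11:00 AM, out 8:31 PM→8:30 PM; 9 h 30 min − 75 min = 8 h 15 min
Wed: in 8:43 AM→8:30 AM, out 2:59 PM→3:00 PM; 6 h 30 min − 15 min = 6 h 15 min
Thu: in 8:31 AM→8:30 AM, out 5:21 PM→5:30 PM; 9 h 0 min
Fri: in 11:02 AM→11:00 AM, out 7:37 PM→7:30 PM; 8 h 30 min
Total credited: 32 h 0 min.

32.00 hours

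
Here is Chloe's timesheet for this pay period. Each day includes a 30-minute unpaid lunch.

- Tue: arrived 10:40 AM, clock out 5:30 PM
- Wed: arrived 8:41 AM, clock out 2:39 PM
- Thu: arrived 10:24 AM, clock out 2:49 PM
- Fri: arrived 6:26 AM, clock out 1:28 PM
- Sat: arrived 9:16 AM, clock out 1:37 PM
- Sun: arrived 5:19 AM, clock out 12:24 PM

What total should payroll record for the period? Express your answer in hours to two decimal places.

32.68 hours

Tue: 10:40 AM–5:30 PM = 6 h 50 min; less 30 min break → 6 h 20 min
Wed: 8:41 AM–2:39 PM = 5 h 58 min; less 30 min break → 5 h 28 min
Thu: 10:24 AM–2:49 PM = 4 h 25 min; less 30 min break → 3 h 55 min
Fri: 6:26 AM–1:28 PM = 7 h 2 min; less 30 min break → 6 h 32 min
Sat: 9:16 AM–1:37 PM = 4 h 21 min; less 30 min break → 3 h 51 min
Sun: 5:19 AM–12:24 PM = 7 h 5 min; less 30 min break → 6 h 35 min
Total: 6 h 20 min + 5 h 28 min + 3 h 55 min + 6 h 32 min + 3 h 51 min + 6 h 35 min = 32 h 41 min.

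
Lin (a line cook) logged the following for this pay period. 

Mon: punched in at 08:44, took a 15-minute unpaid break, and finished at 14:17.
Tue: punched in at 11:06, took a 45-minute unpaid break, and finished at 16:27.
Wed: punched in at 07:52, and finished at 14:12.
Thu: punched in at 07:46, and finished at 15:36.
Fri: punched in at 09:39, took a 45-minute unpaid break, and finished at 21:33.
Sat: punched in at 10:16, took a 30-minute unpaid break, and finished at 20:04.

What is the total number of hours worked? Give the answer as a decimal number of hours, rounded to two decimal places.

Mon: 08:44–14:17 = 5 h 33 min; less 15 min break → 5 h 18 min
Tue: 11:06–16:27 = 5 h 21 min; less 45 min break → 4 h 36 min
Wed: 07:52–14:12 = 6 h 20 min
Thu: 07:46–15:36 = 7 h 50 min
Fri: 09:39–21:33 = 11 h 54 min; less 45 min break → 11 h 9 min
Sat: 10:16–20:04 = 9 h 48 min; less 30 min break → 9 h 18 min
Total: 5 h 18 min + 4 h 36 min + 6 h 20 min + 7 h 50 min + 11 h 9 min + 9 h 18 min = 44 h 31 min.

44.52 hours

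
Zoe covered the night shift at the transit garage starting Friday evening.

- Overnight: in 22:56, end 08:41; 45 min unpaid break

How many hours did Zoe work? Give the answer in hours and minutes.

9 h 0 min

Overnight: 22:56 → midnight = 1 h 4 min; midnight → 08:41 = 8 h 41 min; span 9 h 45 min; less 45 min break → 9 h 0 min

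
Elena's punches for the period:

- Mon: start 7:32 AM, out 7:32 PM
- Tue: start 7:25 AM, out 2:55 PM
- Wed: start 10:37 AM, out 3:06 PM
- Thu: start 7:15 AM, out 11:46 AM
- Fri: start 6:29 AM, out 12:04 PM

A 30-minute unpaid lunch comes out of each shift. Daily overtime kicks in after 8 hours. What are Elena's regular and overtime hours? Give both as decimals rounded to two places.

Mon: 7:32 AM–7:32 PM = 12 h 0 min; less 30 min break → 11 h 30 min
Tue: 7:25 AM–2:55 PM = 7 h 30 min; less 30 min break → 7 h 0 min
Wed: 10:37 AM–3:06 PM = 4 h 29 min; less 30 min break → 3 h 59 min
Thu: 7:15 AM–11:46 AM = 4 h 31 min; less 30 min break → 4 h 1 min
Fri: 6:29 AM–12:04 PM = 5 h 35 min; less 30 min break → 5 h 5 min
Mon reg 8 h 0 min / OT 3 h 30 min; Tue reg 7 h 0 min / OT 0 h 0 min; Wed reg 3 h 59 min / OT 0 h 0 min; Thu reg 4 h 1 min / OT 0 h 0 min; Fri reg 5 h 5 min / OT 0 h 0 min.
Totals: regular 28 h 5 min, overtime 3 h 30 min.

Regular 28.08 hours, overtime 3.50 hours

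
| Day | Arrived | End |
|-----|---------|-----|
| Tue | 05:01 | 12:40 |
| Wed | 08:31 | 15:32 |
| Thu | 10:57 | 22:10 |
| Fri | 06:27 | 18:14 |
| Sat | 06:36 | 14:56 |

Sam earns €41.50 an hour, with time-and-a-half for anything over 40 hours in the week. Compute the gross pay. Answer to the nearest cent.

€2033.50

Tue: 05:01–12:40 = 7 h 39 min
Wed: 08:31–15:32 = 7 h 1 min
Thu: 10:57–22:10 = 11 h 13 min
Fri: 06:27–18:14 = 11 h 47 min
Sat: 06:36–14:56 = 8 h 20 min
Total worked: 46 h 0 min = 2760 min.
Regular 40 h 0 min = 2400 min at €41.50/h; overtime 6 h 0 min = 360 min at €62.25/h.
Pay = (2400 × €41.50 + 360 × €62.25) ÷ 60 = €2033.50.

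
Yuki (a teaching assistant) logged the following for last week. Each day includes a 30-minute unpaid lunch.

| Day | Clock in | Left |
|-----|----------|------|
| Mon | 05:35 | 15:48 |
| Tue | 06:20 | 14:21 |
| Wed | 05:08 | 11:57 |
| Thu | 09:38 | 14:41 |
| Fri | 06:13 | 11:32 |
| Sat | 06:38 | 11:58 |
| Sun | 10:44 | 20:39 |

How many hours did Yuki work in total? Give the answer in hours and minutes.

Mon: 05:35–15:48 = 10 h 13 min; less 30 min break → 9 h 43 min
Tue: 06:20–14:21 = 8 h 1 min; less 30 min break → 7 h 31 min
Wed: 05:08–11:57 = 6 h 49 min; less 30 min break → 6 h 19 min
Thu: 09:38–14:41 = 5 h 3 min; less 30 min break → 4 h 33 min
Fri: 06:13–11:32 = 5 h 19 min; less 30 min break → 4 h 49 min
Sat: 06:38–11:58 = 5 h 20 min; less 30 min break → 4 h 50 min
Sun: 10:44–20:39 = 9 h 55 min; less 30 min break → 9 h 25 min
Total: 9 h 43 min + 7 h 31 min + 6 h 19 min + 4 h 33 min + 4 h 49 min + 4 h 50 min + 9 h 25 min = 47 h 10 min.

47 h 10 min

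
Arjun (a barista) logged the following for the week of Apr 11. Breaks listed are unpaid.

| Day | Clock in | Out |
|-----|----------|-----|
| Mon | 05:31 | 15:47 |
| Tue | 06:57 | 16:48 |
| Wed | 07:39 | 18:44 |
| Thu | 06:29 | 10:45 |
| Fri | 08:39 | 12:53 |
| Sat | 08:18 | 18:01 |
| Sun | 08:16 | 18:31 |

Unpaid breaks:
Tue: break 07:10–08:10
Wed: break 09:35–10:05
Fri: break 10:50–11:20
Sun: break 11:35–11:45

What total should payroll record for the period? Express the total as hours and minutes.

57 h 30 min

Mon: 05:31–15:47 = 10 h 16 min
Tue: 06:57–16:48 = 9 h 51 min; less 60 min break → 8 h 51 min
Wed: 07:39–18:44 = 11 h 5 min; less 30 min break → 10 h 35 min
Thu: 06:29–10:45 = 4 h 16 min
Fri: 08:39–12:53 = 4 h 14 min; less 30 min break → 3 h 44 min
Sat: 08:18–18:01 = 9 h 43 min
Sun: 08:16–18:31 = 10 h 15 min; less 10 min break → 10 h 5 min
Total: 10 h 16 min + 8 h 51 min + 10 h 35 min + 4 h 16 min + 3 h 44 min + 9 h 43 min + 10 h 5 min = 57 h 30 min.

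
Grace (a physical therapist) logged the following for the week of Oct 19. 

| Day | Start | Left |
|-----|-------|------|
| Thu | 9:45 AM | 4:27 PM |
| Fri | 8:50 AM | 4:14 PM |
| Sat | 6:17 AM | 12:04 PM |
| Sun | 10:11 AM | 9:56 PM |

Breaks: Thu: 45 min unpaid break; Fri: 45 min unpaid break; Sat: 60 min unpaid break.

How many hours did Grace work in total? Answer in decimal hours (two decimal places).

Thu: 9:45 AM–4:27 PM = 6 h 42 min; less 45 min break → 5 h 57 min
Fri: 8:50 AM–4:14 PM = 7 h 24 min; less 45 min break → 6 h 39 min
Sat: 6:17 AM–12:04 PM = 5 h 47 min; less 60 min break → 4 h 47 min
Sun: 10:11 AM–9:56 PM = 11 h 45 min
Total: 5 h 57 min + 6 h 39 min + 4 h 47 min + 11 h 45 min = 29 h 8 min.

29.13 hours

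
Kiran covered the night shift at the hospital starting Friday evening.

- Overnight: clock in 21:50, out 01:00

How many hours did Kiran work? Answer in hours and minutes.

3 h 10 min

Overnight: 21:50 → midnight = 2 h 10 min; midnight → 01:00 = 1 h 0 min; span 3 h 10 min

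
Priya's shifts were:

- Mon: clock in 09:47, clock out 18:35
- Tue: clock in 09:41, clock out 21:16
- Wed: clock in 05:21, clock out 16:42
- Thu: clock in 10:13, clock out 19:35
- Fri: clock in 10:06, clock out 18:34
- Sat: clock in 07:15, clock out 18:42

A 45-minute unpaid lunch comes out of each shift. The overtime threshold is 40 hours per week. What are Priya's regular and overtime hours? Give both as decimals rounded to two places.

Mon: 09:47–18:35 = 8 h 48 min; less 45 min break → 8 h 3 min
Tue: 09:41–21:16 = 11 h 35 min; less 45 min break → 10 h 50 min
Wed: 05:21–16:42 = 11 h 21 min; less 45 min break → 10 h 36 min
Thu: 10:13–19:35 = 9 h 22 min; less 45 min break → 8 h 37 min
Fri: 10:06–18:34 = 8 h 28 min; less 45 min break → 7 h 43 min
Sat: 07:15–18:42 = 11 h 27 min; less 45 min break → 10 h 42 min
Total worked: 56 h 31 min = 56.52 h.
Threshold 40 h → overtime 16 h 31 min, regular 40 h 0 min.

Regular 40.00 hours, overtime 16.52 hours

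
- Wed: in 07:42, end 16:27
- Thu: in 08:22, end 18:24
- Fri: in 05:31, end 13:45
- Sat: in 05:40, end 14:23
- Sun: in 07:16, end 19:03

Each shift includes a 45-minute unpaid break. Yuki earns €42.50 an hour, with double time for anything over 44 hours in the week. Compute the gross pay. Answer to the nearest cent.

€1860.08

Wed: 07:42–16:27 = 8 h 45 min; less 45 min break → 8 h 0 min
Thu: 08:22–18:24 = 10 h 2 min; less 45 min break → 9 h 17 min
Fri: 05:31–13:45 = 8 h 14 min; less 45 min break → 7 h 29 min
Sat: 05:40–14:23 = 8 h 43 min; less 45 min break → 7 h 58 min
Sun: 07:16–19:03 = 11 h 47 min; less 45 min break → 11 h 2 min
Total worked: 43 h 46 min = 2626 min.
Regular 43 h 46 min = 2626 min at €42.50/h; overtime 0 h 0 min = 0 min at €85.00/h.
Pay = (2626 × €42.50 + 0 × €85.00) ÷ 60 = €1860.08.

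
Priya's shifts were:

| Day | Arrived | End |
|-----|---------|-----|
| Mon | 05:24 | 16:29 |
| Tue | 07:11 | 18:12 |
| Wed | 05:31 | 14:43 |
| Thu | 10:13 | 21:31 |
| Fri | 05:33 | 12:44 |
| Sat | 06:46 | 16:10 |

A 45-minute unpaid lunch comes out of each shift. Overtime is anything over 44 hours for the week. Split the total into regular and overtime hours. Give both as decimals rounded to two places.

Regular 44.00 hours, overtime 10.68 hours

Mon: 05:24–16:29 = 11 h 5 min; less 45 min break → 10 h 20 min
Tue: 07:11–18:12 = 11 h 1 min; less 45 min break → 10 h 16 min
Wed: 05:31–14:43 = 9 h 12 min; less 45 min break → 8 h 27 min
Thu: 10:13–21:31 = 11 h 18 min; less 45 min break → 10 h 33 min
Fri: 05:33–12:44 = 7 h 11 min; less 45 min break → 6 h 26 min
Sat: 06:46–16:10 = 9 h 24 min; less 45 min break → 8 h 39 min
Total worked: 54 h 41 min = 54.68 h.
Threshold 44 h → overtime 10 h 41 min, regular 44 h 0 min.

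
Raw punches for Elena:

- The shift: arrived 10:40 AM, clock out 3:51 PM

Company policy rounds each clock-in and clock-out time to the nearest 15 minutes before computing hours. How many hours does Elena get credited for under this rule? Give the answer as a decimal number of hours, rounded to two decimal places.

5.00 hours

The shift: in 10:40 AM→10:45 AM, out 3:51 PM→3:45 PM; 5 h 0 min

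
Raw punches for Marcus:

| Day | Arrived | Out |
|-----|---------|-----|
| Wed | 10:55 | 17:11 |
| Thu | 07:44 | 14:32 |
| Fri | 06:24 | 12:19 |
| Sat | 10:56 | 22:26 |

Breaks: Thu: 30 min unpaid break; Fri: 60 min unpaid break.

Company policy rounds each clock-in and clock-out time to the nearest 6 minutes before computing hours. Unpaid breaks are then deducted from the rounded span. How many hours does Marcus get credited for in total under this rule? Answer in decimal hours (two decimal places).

29.00 hours

Wed: in 10:55→10:54, out 17:11→17:12; 6 h 18 min
Thu: in 07:44→07:42, out 14:32→14:30; 6 h 48 min − 30 min = 6 h 18 min
Fri: in 06:24→06:24, out 12:19→12:18; 5 h 54 min − 60 min = 4 h 54 min
Sat: in 10:56→10:54, out 22:26→22:24; 11 h 30 min
Total credited: 29 h 0 min.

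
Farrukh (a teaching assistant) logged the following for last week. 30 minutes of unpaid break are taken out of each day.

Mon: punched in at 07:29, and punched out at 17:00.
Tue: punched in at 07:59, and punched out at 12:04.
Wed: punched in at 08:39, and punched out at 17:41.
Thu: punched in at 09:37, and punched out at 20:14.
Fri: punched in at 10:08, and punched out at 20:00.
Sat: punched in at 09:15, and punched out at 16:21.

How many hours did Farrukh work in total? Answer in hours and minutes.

47 h 13 min

Mon: 07:29–17:00 = 9 h 31 min; less 30 min break → 9 h 1 min
Tue: 07:59–12:04 = 4 h 5 min; less 30 min break → 3 h 35 min
Wed: 08:39–17:41 = 9 h 2 min; less 30 min break → 8 h 32 min
Thu: 09:37–20:14 = 10 h 37 min; less 30 min break → 10 h 7 min
Fri: 10:08–20:00 = 9 h 52 min; less 30 min break → 9 h 22 min
Sat: 09:15–16:21 = 7 h 6 min; less 30 min break → 6 h 36 min
Total: 9 h 1 min + 3 h 35 min + 8 h 32 min + 10 h 7 min + 9 h 22 min + 6 h 36 min = 47 h 13 min.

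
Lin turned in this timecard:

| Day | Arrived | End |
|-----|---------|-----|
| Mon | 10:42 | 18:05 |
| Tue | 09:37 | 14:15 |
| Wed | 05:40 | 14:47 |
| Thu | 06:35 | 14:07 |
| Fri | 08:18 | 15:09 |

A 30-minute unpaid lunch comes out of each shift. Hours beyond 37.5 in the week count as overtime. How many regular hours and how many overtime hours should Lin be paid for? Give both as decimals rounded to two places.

Regular 33.02 hours, overtime 0.00 hours

Mon: 10:42–18:05 = 7 h 23 min; less 30 min break → 6 h 53 min
Tue: 09:37–14:15 = 4 h 38 min; less 30 min break → 4 h 8 min
Wed: 05:40–14:47 = 9 h 7 min; less 30 min break → 8 h 37 min
Thu: 06:35–14:07 = 7 h 32 min; less 30 min break → 7 h 2 min
Fri: 08:18–15:09 = 6 h 51 min; less 30 min break → 6 h 21 min
Total worked: 33 h 1 min = 33.02 h.
Threshold 37.5 h → overtime 0 h 0 min, regular 33 h 1 min.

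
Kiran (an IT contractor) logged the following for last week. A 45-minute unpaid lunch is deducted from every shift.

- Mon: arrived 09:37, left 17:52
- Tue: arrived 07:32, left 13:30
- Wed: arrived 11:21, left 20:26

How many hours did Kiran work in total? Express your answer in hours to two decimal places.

Mon: 09:37–17:52 = 8 h 15 min; less 45 min break → 7 h 30 min
Tue: 07:32–13:30 = 5 h 58 min; less 45 min break → 5 h 13 min
Wed: 11:21–20:26 = 9 h 5 min; less 45 min break → 8 h 20 min
Total: 7 h 30 min + 5 h 13 min + 8 h 20 min = 21 h 3 min.

21.05 hours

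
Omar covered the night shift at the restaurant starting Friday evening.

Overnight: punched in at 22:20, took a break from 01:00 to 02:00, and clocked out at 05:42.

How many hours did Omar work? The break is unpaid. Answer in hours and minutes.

Overnight: 22:20 → midnight = 1 h 40 min; midnight → 05:42 = 5 h 42 min; span 7 h 22 min; less 60 min break → 6 h 22 min

6 h 22 min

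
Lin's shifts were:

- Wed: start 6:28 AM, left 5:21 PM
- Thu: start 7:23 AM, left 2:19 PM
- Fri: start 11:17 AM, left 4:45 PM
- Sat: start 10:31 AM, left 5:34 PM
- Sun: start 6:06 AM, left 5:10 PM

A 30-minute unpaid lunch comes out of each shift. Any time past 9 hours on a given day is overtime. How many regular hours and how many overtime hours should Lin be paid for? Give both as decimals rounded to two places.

Regular 35.95 hours, overtime 2.95 hours

Wed: 6:28 AM–5:21 PM = 10 h 53 min; less 30 min break → 10 h 23 min
Thu: 7:23 AM–2:19 PM = 6 h 56 min; less 30 min break → 6 h 26 min
Fri: 11:17 AM–4:45 PM = 5 h 28 min; less 30 min break → 4 h 58 min
Sat: 10:31 AM–5:34 PM = 7 h 3 min; less 30 min break → 6 h 33 min
Sun: 6:06 AM–5:10 PM = 11 h 4 min; less 30 min break → 10 h 34 min
Wed reg 9 h 0 min / OT 1 h 23 min; Thu reg 6 h 26 min / OT 0 h 0 min; Fri reg 4 h 58 min / OT 0 h 0 min; Sat reg 6 h 33 min / OT 0 h 0 min; Sun reg 9 h 0 min / OT 1 h 34 min.
Totals: regular 35 h 57 min, overtime 2 h 57 min.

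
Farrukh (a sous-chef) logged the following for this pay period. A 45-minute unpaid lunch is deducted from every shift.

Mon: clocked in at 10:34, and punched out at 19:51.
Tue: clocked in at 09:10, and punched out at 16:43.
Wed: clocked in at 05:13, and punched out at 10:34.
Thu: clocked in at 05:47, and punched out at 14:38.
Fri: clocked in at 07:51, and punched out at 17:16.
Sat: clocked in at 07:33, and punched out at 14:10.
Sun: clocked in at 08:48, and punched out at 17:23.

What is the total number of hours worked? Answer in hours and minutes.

Mon: 10:34–19:51 = 9 h 17 min; less 45 min break → 8 h 32 min
Tue: 09:10–16:43 = 7 h 33 min; less 45 min break → 6 h 48 min
Wed: 05:13–10:34 = 5 h 21 min; less 45 min break → 4 h 36 min
Thu: 05:47–14:38 = 8 h 51 min; less 45 min break → 8 h 6 min
Fri: 07:51–17:16 = 9 h 25 min; less 45 min break → 8 h 40 min
Sat: 07:33–14:10 = 6 h 37 min; less 45 min break → 5 h 52 min
Sun: 08:48–17:23 = 8 h 35 min; less 45 min break → 7 h 50 min
Total: 8 h 32 min + 6 h 48 min + 4 h 36 min + 8 h 6 min + 8 h 40 min + 5 h 52 min + 7 h 50 min = 50 h 24 min.

50 h 24 min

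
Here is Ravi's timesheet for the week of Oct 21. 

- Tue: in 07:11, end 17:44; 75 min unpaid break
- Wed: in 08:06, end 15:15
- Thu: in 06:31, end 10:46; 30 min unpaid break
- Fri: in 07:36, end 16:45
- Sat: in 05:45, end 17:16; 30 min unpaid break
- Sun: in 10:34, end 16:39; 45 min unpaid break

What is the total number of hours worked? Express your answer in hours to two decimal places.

Tue: 07:11–17:44 = 10 h 33 min; less 75 min break → 9 h 18 min
Wed: 08:06–15:15 = 7 h 9 min
Thu: 06:31–10:46 = 4 h 15 min; less 30 min break → 3 h 45 min
Fri: 07:36–16:45 = 9 h 9 min
Sat: 05:45–17:16 = 11 h 31 min; less 30 min break → 11 h 1 min
Sun: 10:34–16:39 = 6 h 5 min; less 45 min break → 5 h 20 min
Total: 9 h 18 min + 7 h 9 min + 3 h 45 min + 9 h 9 min + 11 h 1 min + 5 h 20 min = 45 h 42 min.

45.70 hours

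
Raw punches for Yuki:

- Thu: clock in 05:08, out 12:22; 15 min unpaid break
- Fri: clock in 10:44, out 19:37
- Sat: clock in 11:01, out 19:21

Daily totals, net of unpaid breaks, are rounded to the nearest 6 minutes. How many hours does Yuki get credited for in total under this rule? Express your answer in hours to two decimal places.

24.20 hours

Thu: 05:08–12:22 = 7 h 14 min − 15 min = 6 h 59 min → rounds to 7 h 0 min
Fri: 10:44–19:37 = 8 h 53 min → rounds to 8 h 54 min
Sat: 11:01–19:21 = 8 h 20 min → rounds to 8 h 18 min
Total credited: 24 h 12 min.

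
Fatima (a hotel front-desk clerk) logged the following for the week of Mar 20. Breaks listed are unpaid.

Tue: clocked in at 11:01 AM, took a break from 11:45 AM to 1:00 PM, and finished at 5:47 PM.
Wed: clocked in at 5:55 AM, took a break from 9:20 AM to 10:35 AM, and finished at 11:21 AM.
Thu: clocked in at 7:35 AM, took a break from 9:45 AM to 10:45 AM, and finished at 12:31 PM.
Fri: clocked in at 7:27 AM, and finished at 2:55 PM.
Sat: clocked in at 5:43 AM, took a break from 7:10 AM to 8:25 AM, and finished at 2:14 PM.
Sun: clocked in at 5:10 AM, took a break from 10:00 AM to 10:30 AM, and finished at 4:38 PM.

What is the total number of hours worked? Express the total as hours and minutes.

Tue: 11:01 AM–5:47 PM = 6 h 46 min; less 75 min break → 5 h 31 min
Wed: 5:55 AM–11:21 AM = 5 h 26 min; less 75 min break → 4 h 11 min
Thu: 7:35 AM–12:31 PM = 4 h 56 min; less 60 min break → 3 h 56 min
Fri: 7:27 AM–2:55 PM = 7 h 28 min
Sat: 5:43 AM–2:14 PM = 8 h 31 min; less 75 min break → 7 h 16 min
Sun: 5:10 AM–4:38 PM = 11 h 28 min; less 30 min break → 10 h 58 min
Total: 5 h 31 min + 4 h 11 min + 3 h 56 min + 7 h 28 min + 7 h 16 min + 10 h 58 min = 39 h 20 min.

39 h 20 min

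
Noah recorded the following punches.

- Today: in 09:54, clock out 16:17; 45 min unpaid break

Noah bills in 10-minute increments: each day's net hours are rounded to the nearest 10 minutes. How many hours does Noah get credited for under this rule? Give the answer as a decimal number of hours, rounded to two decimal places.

Today: 09:54–16:17 = 6 h 23 min − 45 min = 5 h 38 min → rounds to 5 h 40 min

5.67 hours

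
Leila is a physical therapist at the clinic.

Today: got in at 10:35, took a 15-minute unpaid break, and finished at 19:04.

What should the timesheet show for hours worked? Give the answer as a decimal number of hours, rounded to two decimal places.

8.23 hours

Today: 10:35–19:04 = 8 h 29 min; less 15 min break → 8 h 14 min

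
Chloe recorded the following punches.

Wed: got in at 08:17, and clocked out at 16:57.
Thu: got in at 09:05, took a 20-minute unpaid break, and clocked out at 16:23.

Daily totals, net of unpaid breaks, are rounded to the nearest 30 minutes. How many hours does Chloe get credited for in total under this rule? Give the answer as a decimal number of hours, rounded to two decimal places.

Wed: 08:17–16:57 = 8 h 40 min → rounds to 8 h 30 min
Thu: 09:05–16:23 = 7 h 18 min − 20 min = 6 h 58 min → rounds to 7 h 0 min
Total credited: 15 h 30 min.

15.50 hours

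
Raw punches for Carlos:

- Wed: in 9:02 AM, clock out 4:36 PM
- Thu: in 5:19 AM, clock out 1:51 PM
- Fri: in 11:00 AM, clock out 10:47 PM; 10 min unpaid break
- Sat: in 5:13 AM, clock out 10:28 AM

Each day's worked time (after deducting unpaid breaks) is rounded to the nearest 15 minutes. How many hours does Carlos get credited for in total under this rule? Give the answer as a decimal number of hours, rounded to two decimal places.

Wed: 9:02 AM–4:36 PM = 7 h 34 min → rounds to 7 h 30 min
Thu: 5:19 AM–1:51 PM = 8 h 32 min → rounds to 8 h 30 min
Fri: 11:00 AM–10:47 PM = 11 h 47 min − 10 min = 11 h 37 min → rounds to 11 h 30 min
Sat: 5:13 AM–10:28 AM = 5 h 15 min → rounds to 5 h 15 min
Total credited: 32 h 45 min.

32.75 hours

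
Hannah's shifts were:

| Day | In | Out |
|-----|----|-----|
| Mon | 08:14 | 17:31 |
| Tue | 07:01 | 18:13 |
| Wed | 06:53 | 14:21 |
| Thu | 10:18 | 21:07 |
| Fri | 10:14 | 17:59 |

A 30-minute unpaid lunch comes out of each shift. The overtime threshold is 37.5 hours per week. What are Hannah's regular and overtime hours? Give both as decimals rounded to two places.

Regular 37.50 hours, overtime 6.52 hours

Mon: 08:14–17:31 = 9 h 17 min; less 30 min break → 8 h 47 min
Tue: 07:01–18:13 = 11 h 12 min; less 30 min break → 10 h 42 min
Wed: 06:53–14:21 = 7 h 28 min; less 30 min break → 6 h 58 min
Thu: 10:18–21:07 = 10 h 49 min; less 30 min break → 10 h 19 min
Fri: 10:14–17:59 = 7 h 45 min; less 30 min break → 7 h 15 min
Total worked: 44 h 1 min = 44.02 h.
Threshold 37.5 h → overtime 6 h 31 min, regular 37 h 30 min.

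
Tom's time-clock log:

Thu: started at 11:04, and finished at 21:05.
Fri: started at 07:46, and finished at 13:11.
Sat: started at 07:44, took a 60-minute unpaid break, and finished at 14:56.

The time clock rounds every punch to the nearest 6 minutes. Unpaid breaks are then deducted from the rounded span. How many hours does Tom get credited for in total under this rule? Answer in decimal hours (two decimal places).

Thu: in 11:04→11:06, out 21:05→21:06; 10 h 0 min
Fri: in 07:46→07:48, out 13:11→13:12; 5 h 24 min
Sat: in 07:44→07:42, out 14:56→14:54; 7 h 12 min − 60 min = 6 h 12 min
Total credited: 21 h 36 min.

21.60 hours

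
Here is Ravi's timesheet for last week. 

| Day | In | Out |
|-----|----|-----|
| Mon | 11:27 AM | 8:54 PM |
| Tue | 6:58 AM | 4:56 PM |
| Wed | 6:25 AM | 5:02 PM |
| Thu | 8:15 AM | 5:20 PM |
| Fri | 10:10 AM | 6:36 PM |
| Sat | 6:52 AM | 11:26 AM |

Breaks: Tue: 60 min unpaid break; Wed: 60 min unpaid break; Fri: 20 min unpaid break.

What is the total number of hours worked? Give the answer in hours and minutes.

Mon: 11:27 AM–8:54 PM = 9 h 27 min
Tue: 6:58 AM–4:56 PM = 9 h 58 min; less 60 min break → 8 h 58 min
Wed: 6:25 AM–5:02 PM = 10 h 37 min; less 60 min break → 9 h 37 min
Thu: 8:15 AM–5:20 PM = 9 h 5 min
Fri: 10:10 AM–6:36 PM = 8 h 26 min; less 20 min break → 8 h 6 min
Sat: 6:52 AM–11:26 AM = 4 h 34 min
Total: 9 h 27 min + 8 h 58 min + 9 h 37 min + 9 h 5 min + 8 h 6 min + 4 h 34 min = 49 h 47 min.

49 h 47 min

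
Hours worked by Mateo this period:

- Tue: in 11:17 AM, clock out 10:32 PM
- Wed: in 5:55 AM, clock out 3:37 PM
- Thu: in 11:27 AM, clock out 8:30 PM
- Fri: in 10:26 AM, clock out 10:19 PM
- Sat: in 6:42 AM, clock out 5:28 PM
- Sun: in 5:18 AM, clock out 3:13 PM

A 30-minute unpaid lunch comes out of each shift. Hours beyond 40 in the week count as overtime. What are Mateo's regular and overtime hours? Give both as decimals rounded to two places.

Tue: 11:17 AM–10:32 PM = 11 h 15 min; less 30 min break → 10 h 45 min
Wed: 5:55 AM–3:37 PM = 9 h 42 min; less 30 min break → 9 h 12 min
Thu: 11:27 AM–8:30 PM = 9 h 3 min; less 30 min break → 8 h 33 min
Fri: 10:26 AM–10:19 PM = 11 h 53 min; less 30 min break → 11 h 23 min
Sat: 6:42 AM–5:28 PM = 10 h 46 min; less 30 min break → 10 h 16 min
Sun: 5:18 AM–3:13 PM = 9 h 55 min; less 30 min break → 9 h 25 min
Total worked: 59 h 34 min = 59.57 h.
Threshold 40 h → overtime 19 h 34 min, regular 40 h 0 min.

Regular 40.00 hours, overtime 19.57 hours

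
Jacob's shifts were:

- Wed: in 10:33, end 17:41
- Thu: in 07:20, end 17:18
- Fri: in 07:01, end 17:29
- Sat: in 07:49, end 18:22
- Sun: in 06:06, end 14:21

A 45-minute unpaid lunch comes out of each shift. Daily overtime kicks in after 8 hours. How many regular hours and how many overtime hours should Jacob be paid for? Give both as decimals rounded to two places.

Regular 37.88 hours, overtime 4.73 hours

Wed: 10:33–17:41 = 7 h 8 min; less 45 min break → 6 h 23 min
Thu: 07:20–17:18 = 9 h 58 min; less 45 min break → 9 h 13 min
Fri: 07:01–17:29 = 10 h 28 min; less 45 min break → 9 h 43 min
Sat: 07:49–18:22 = 10 h 33 min; less 45 min break → 9 h 48 min
Sun: 06:06–14:21 = 8 h 15 min; less 45 min break → 7 h 30 min
Wed reg 6 h 23 min / OT 0 h 0 min; Thu reg 8 h 0 min / OT 1 h 13 min; Fri reg 8 h 0 min / OT 1 h 43 min; Sat reg 8 h 0 min / OT 1 h 48 min; Sun reg 7 h 30 min / OT 0 h 0 min.
Totals: regular 37 h 53 min, overtime 4 h 44 min.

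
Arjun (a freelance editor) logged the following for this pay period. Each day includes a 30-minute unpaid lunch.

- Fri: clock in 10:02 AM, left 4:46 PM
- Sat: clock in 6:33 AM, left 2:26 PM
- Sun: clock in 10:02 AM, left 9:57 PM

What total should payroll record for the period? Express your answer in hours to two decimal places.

25.03 hours

Fri: 10:02 AM–4:46 PM = 6 h 44 min; less 30 min break → 6 h 14 min
Sat: 6:33 AM–2:26 PM = 7 h 53 min; less 30 min break → 7 h 23 min
Sun: 10:02 AM–9:57 PM = 11 h 55 min; less 30 min break → 11 h 25 min
Total: 6 h 14 min + 7 h 23 min + 11 h 25 min = 25 h 2 min.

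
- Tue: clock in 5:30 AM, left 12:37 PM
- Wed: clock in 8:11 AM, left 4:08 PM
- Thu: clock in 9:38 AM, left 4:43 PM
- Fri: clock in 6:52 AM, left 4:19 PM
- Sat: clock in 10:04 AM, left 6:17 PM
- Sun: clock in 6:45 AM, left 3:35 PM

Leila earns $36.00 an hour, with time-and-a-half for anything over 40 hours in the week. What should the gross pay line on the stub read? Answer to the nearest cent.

$1907.10

Tue: 5:30 AM–12:37 PM = 7 h 7 min
Wed: 8:11 AM–4:08 PM = 7 h 57 min
Thu: 9:38 AM–4:43 PM = 7 h 5 min
Fri: 6:52 AM–4:19 PM = 9 h 27 min
Sat: 10:04 AM–6:17 PM = 8 h 13 min
Sun: 6:45 AM–3:35 PM = 8 h 50 min
Total worked: 48 h 39 min = 2919 min.
Regular 40 h 0 min = 2400 min at $36.00/h; overtime 8 h 39 min = 519 min at $54.00/h.
Pay = (2400 × $36.00 + 519 × $54.00) ÷ 60 = $1907.10.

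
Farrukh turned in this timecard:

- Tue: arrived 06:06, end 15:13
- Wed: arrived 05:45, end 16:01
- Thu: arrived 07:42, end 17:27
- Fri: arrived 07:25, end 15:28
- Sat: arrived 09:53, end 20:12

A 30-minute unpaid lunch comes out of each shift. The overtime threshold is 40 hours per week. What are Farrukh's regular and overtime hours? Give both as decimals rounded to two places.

Tue: 06:06–15:13 = 9 h 7 min; less 30 min break → 8 h 37 min
Wed: 05:45–16:01 = 10 h 16 min; less 30 min break → 9 h 46 min
Thu: 07:42–17:27 = 9 h 45 min; less 30 min break → 9 h 15 min
Fri: 07:25–15:28 = 8 h 3 min; less 30 min break → 7 h 33 min
Sat: 09:53–20:12 = 10 h 19 min; less 30 min break → 9 h 49 min
Total worked: 45 h 0 min = 45.00 h.
Threshold 40 h → overtime 5 h 0 min, regular 40 h 0 min.

Regular 40.00 hours, overtime 5.00 hours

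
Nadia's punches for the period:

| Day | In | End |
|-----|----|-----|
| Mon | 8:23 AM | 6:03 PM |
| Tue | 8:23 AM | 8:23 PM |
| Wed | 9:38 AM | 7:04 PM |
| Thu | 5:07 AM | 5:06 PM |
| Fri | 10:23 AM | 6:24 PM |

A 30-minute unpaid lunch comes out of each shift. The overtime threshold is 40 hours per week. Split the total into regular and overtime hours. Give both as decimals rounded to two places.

Regular 40.00 hours, overtime 8.60 hours

Mon: 8:23 AM–6:03 PM = 9 h 40 min; less 30 min break → 9 h 10 min
Tue: 8:23 AM–8:23 PM = 12 h 0 min; less 30 min break → 11 h 30 min
Wed: 9:38 AM–7:04 PM = 9 h 26 min; less 30 min break → 8 h 56 min
Thu: 5:07 AM–5:06 PM = 11 h 59 min; less 30 min break → 11 h 29 min
Fri: 10:23 AM–6:24 PM = 8 h 1 min; less 30 min break → 7 h 31 min
Total worked: 48 h 36 min = 48.60 h.
Threshold 40 h → overtime 8 h 36 min, regular 40 h 0 min.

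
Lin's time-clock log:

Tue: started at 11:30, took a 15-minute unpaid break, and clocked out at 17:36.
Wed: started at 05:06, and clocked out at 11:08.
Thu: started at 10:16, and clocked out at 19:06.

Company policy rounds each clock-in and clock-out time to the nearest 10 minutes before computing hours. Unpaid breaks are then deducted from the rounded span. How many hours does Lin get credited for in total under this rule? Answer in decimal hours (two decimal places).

Tue: in 11:30→11:30, out 17:36→17:40; 6 h 10 min − 15 min = 5 h 55 min
Wed: in 05:06→05:10, out 11:08→11:10; 6 h 0 min
Thu: in 10:16→10:20, out 19:06→19:10; 8 h 50 min
Total credited: 20 h 45 min.

20.75 hours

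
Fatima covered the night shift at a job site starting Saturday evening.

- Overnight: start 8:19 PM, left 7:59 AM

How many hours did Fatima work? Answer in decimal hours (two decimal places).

11.67 hours

Overnight: 8:19 PM → midnight = 3 h 41 min; midnight → 7:59 AM = 7 h 59 min; span 11 h 40 min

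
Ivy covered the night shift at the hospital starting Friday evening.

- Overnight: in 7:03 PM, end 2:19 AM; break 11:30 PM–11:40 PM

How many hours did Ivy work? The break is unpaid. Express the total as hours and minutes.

7 h 6 min

Overnight: 7:03 PM → midnight = 4 h 57 min; midnight → 2:19 AM = 2 h 19 min; span 7 h 16 min; less 10 min break → 7 h 6 min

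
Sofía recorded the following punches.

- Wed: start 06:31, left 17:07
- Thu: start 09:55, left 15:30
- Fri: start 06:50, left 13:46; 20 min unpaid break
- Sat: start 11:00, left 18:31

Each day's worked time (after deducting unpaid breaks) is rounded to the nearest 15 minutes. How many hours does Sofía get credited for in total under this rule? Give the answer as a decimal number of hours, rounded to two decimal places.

30.00 hours

Wed: 06:31–17:07 = 10 h 36 min → rounds to 10 h 30 min
Thu: 09:55–15:30 = 5 h 35 min → rounds to 5 h 30 min
Fri: 06:50–13:46 = 6 h 56 min − 20 min = 6 h 36 min → rounds to 6 h 30 min
Sat: 11:00–18:31 = 7 h 31 min → rounds to 7 h 30 min
Total credited: 30 h 0 min.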